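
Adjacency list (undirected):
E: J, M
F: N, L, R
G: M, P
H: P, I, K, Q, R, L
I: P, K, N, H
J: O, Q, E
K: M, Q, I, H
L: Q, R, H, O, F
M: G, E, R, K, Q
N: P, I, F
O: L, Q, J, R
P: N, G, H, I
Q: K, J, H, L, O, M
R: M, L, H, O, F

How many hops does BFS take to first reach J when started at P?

Level 0: P
Level 1: G, H, I, N
Level 2: F, K, L, M, Q, R
Level 3: E, J, O
J first appears at level 3.

3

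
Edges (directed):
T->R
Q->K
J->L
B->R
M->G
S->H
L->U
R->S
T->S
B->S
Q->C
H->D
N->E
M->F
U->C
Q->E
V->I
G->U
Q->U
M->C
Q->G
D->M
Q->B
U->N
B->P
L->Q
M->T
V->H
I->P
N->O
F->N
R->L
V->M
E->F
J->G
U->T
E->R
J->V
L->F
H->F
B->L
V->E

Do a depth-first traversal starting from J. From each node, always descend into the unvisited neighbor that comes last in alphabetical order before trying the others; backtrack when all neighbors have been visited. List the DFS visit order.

Visit J
J → V
V → M
M → T
T → S
S → H
H → F
F → N
N → O
N → E
E → R
R → L
L → U
U → C
L → Q
Q → K
Q → G
Q → B
B → P
H → D
V → I

J, V, M, T, S, H, F, N, O, E, R, L, U, C, Q, K, G, B, P, D, I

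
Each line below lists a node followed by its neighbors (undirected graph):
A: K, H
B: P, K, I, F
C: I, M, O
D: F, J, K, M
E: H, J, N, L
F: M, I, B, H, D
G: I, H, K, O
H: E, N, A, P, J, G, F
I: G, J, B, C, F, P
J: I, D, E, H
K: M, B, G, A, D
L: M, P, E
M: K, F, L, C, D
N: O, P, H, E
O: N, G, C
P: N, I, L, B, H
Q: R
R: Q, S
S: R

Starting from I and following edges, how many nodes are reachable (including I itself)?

16

BFS from I visits: I, G, J, B, C, F, P, H, K, O, D, E, M, N, L, A
Reachable nodes: 16 of 19 total.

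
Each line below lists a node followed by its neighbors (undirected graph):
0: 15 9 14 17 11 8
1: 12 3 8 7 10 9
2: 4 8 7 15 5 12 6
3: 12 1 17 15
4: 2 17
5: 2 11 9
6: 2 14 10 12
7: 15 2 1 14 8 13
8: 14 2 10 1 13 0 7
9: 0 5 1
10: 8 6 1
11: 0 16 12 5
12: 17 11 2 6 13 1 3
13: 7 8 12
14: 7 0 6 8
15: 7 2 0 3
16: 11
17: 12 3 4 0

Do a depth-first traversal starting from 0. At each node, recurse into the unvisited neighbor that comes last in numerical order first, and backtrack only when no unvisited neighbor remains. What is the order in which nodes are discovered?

0 -> 17 -> 12 -> 13 -> 8 -> 14 -> 7 -> 15 -> 3 -> 1 -> 10 -> 6 -> 2 -> 5 -> 11 -> 16 -> 9 -> 4

Visit 0
0 → 17
17 → 12
12 → 13
13 → 8
8 → 14
14 → 7
7 → 15
15 → 3
3 → 1
1 → 10
10 → 6
6 → 2
2 → 5
5 → 11
11 → 16
5 → 9
2 → 4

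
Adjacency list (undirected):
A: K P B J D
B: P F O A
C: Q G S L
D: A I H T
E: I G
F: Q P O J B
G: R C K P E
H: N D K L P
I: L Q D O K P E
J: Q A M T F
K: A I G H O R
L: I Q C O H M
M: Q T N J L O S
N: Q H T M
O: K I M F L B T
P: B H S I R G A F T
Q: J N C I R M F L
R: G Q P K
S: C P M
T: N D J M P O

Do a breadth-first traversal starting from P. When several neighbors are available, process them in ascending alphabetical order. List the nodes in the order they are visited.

P, A, B, F, G, H, I, R, S, T, D, J, K, O, Q, C, E, L, N, M

Visit P; enqueue A, B, F, G, H, I, R, S, T → queue [A, B, F, G, H, I, R, S, T]
Visit A; enqueue D, J, K → queue [B, F, G, H, I, R, S, T, D, J, K]
Visit B; enqueue O → queue [F, G, H, I, R, S, T, D, J, K, O]
Visit F; enqueue Q → queue [G, H, I, R, S, T, D, J, K, O, Q]
Visit G; enqueue C, E → queue [H, I, R, S, T, D, J, K, O, Q, C, E]
Visit H; enqueue L, N → queue [I, R, S, T, D, J, K, O, Q, C, E, L, N]
Visit I → queue [R, S, T, D, J, K, O, Q, C, E, L, N]
Visit R → queue [S, T, D, J, K, O, Q, C, E, L, N]
Visit S; enqueue M → queue [T, D, J, K, O, Q, C, E, L, N, M]
Visit T → queue [D, J, K, O, Q, C, E, L, N, M]
Visit D → queue [J, K, O, Q, C, E, L, N, M]
Visit J → queue [K, O, Q, C, E, L, N, M]
Visit K → queue [O, Q, C, E, L, N, M]
Visit O → queue [Q, C, E, L, N, M]
Visit Q → queue [C, E, L, N, M]
Visit C → queue [E, L, N, M]
Visit E → queue [L, N, M]
Visit L → queue [N, M]
Visit N → queue [M]
Visit M → queue []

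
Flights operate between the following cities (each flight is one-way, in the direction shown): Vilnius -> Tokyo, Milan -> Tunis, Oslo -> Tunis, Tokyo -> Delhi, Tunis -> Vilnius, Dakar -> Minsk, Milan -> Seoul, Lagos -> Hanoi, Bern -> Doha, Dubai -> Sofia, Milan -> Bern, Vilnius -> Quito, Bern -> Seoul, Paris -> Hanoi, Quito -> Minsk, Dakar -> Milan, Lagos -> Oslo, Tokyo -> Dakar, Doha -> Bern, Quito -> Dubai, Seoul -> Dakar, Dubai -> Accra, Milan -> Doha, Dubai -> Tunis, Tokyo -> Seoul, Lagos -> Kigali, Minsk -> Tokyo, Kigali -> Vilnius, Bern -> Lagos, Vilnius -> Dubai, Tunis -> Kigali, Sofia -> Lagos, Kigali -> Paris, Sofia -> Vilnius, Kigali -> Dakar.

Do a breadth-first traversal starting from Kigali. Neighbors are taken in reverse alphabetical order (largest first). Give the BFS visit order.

Visit Kigali; enqueue Vilnius, Paris, Dakar → queue [Vilnius, Paris, Dakar]
Visit Vilnius; enqueue Tokyo, Quito, Dubai → queue [Paris, Dakar, Tokyo, Quito, Dubai]
Visit Paris; enqueue Hanoi → queue [Dakar, Tokyo, Quito, Dubai, Hanoi]
Visit Dakar; enqueue Minsk, Milan → queue [Tokyo, Quito, Dubai, Hanoi, Minsk, Milan]
Visit Tokyo; enqueue Seoul, Delhi → queue [Quito, Dubai, Hanoi, Minsk, Milan, Seoul, Delhi]
Visit Quito → queue [Dubai, Hanoi, Minsk, Milan, Seoul, Delhi]
Visit Dubai; enqueue Tunis, Sofia, Accra → queue [Hanoi, Minsk, Milan, Seoul, Delhi, Tunis, Sofia, Accra]
Visit Hanoi → queue [Minsk, Milan, Seoul, Delhi, Tunis, Sofia, Accra]
Visit Minsk → queue [Milan, Seoul, Delhi, Tunis, Sofia, Accra]
Visit Milan; enqueue Doha, Bern → queue [Seoul, Delhi, Tunis, Sofia, Accra, Doha, Bern]
Visit Seoul → queue [Delhi, Tunis, Sofia, Accra, Doha, Bern]
Visit Delhi → queue [Tunis, Sofia, Accra, Doha, Bern]
Visit Tunis → queue [Sofia, Accra, Doha, Bern]
Visit Sofia; enqueue Lagos → queue [Accra, Doha, Bern, Lagos]
Visit Accra → queue [Doha, Bern, Lagos]
Visit Doha → queue [Bern, Lagos]
Visit Bern → queue [Lagos]
Visit Lagos; enqueue Oslo → queue [Oslo]
Visit Oslo → queue []

Kigali -> Vilnius -> Paris -> Dakar -> Tokyo -> Quito -> Dubai -> Hanoi -> Minsk -> Milan -> Seoul -> Delhi -> Tunis -> Sofia -> Accra -> Doha -> Bern -> Lagos -> Oslo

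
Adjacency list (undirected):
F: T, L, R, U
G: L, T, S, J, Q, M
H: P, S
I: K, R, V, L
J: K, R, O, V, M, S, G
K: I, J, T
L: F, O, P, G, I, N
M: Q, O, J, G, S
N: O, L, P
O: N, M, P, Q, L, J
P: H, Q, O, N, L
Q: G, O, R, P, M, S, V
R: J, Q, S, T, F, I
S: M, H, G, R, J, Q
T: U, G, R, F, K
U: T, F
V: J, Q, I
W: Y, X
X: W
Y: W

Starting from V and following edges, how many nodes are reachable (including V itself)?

BFS from V visits: V, Q, J, I, S, R, P, O, M, G, K, L, H, T, F, N, U
Reachable nodes: 17 of 20 total.

17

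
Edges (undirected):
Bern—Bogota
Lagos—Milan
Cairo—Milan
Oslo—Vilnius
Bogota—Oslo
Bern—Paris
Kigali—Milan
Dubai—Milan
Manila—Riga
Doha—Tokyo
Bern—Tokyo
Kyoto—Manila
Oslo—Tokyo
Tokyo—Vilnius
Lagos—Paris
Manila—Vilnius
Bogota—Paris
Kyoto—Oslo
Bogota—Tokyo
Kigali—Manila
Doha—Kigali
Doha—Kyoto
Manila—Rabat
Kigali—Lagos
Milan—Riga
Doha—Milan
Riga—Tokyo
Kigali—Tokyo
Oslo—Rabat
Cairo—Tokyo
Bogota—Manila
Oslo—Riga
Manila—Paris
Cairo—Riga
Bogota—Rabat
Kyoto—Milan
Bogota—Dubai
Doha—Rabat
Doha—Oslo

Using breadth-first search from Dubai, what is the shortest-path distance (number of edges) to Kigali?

2

Level 0: Dubai
Level 1: Bogota, Milan
Level 2: Bern, Cairo, Doha, Kigali, Kyoto, Lagos, Manila, Oslo, Paris, Rabat, Riga, Tokyo
Level 3: Vilnius
Kigali first appears at level 2.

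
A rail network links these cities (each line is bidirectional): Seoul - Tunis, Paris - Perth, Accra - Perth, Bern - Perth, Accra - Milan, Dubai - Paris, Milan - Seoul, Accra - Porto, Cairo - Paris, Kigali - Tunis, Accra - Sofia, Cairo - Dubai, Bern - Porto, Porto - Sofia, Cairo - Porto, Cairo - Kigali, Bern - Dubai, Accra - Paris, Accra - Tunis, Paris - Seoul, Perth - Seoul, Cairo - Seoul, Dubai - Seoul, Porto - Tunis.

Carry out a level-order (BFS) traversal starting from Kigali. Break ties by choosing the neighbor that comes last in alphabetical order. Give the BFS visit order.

Kigali, Tunis, Cairo, Seoul, Porto, Accra, Paris, Dubai, Perth, Milan, Sofia, Bern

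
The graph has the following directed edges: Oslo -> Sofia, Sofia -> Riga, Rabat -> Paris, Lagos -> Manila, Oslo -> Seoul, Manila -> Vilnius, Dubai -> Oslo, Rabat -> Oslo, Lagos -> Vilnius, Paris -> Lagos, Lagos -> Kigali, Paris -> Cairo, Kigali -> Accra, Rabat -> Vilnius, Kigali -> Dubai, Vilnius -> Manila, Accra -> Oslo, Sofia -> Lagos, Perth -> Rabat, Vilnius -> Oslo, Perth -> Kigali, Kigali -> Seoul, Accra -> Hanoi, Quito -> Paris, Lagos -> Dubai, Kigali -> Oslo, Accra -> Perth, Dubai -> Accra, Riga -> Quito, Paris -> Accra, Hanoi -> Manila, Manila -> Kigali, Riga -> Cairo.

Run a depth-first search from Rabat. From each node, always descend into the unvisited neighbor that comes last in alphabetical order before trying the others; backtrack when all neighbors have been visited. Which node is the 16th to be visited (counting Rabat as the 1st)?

Visit Rabat
Rabat → Vilnius
Vilnius → Oslo
Oslo → Sofia
Sofia → Riga
Riga → Quito
Quito → Paris
Paris → Lagos
Lagos → Manila
Manila → Kigali
Kigali → Seoul
Kigali → Dubai
Dubai → Accra
Accra → Perth
Accra → Hanoi
Paris → Cairo

Visit order: Rabat, Vilnius, Oslo, Sofia, Riga, Quito, Paris, Lagos, Manila, Kigali, Seoul, Dubai, Accra, Perth, Hanoi, Cairo

Cairo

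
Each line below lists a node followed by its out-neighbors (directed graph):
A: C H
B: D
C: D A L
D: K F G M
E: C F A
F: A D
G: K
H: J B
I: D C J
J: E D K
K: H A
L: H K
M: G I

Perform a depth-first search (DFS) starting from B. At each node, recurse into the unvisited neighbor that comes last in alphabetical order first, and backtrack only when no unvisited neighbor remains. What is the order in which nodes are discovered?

B, D, M, I, J, K, H, A, C, L, E, F, G

Visit B
B → D
D → M
M → I
I → J
J → K
K → H
K → A
A → C
C → L
J → E
E → F
M → G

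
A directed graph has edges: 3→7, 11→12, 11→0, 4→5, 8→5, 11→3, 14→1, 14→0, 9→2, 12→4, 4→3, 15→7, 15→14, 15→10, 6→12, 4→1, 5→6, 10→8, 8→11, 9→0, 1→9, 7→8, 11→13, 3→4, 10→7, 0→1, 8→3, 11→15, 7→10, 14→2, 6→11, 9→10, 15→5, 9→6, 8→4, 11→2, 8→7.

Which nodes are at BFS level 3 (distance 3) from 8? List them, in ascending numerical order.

Level 0: 8
Level 1: 3, 4, 5, 7, 11
Level 2: 0, 1, 2, 6, 10, 12, 13, 15
Level 3: 9, 14

9, 14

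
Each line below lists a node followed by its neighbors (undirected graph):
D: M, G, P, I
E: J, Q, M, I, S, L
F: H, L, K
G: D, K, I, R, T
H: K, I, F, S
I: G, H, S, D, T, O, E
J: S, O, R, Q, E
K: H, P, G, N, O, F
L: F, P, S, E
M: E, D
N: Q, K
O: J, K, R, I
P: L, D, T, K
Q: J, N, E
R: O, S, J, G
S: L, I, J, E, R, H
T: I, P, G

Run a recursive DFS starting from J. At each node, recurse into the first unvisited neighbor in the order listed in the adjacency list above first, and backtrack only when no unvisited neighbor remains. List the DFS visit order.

Visit J
J → S
S → L
L → F
F → H
H → K
K → P
P → D
D → M
M → E
E → Q
Q → N
E → I
I → G
G → R
R → O
G → T

J, S, L, F, H, K, P, D, M, E, Q, N, I, G, R, O, T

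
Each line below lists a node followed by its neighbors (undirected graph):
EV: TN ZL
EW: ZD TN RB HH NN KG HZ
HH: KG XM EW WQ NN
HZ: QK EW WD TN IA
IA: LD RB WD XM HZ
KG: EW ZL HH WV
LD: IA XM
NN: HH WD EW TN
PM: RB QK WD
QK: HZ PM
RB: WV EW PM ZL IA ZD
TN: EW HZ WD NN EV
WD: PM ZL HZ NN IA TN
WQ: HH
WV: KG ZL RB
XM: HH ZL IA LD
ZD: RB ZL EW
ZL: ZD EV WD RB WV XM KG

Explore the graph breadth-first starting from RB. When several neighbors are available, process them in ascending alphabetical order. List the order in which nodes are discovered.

Visit RB; enqueue EW, IA, PM, WV, ZD, ZL → queue [EW, IA, PM, WV, ZD, ZL]
Visit EW; enqueue HH, HZ, KG, NN, TN → queue [IA, PM, WV, ZD, ZL, HH, HZ, KG, NN, TN]
Visit IA; enqueue LD, WD, XM → queue [PM, WV, ZD, ZL, HH, HZ, KG, NN, TN, LD, WD, XM]
Visit PM; enqueue QK → queue [WV, ZD, ZL, HH, HZ, KG, NN, TN, LD, WD, XM, QK]
Visit WV → queue [ZD, ZL, HH, HZ, KG, NN, TN, LD, WD, XM, QK]
Visit ZD → queue [ZL, HH, HZ, KG, NN, TN, LD, WD, XM, QK]
Visit ZL; enqueue EV → queue [HH, HZ, KG, NN, TN, LD, WD, XM, QK, EV]
Visit HH; enqueue WQ → queue [HZ, KG, NN, TN, LD, WD, XM, QK, EV, WQ]
Visit HZ → queue [KG, NN, TN, LD, WD, XM, QK, EV, WQ]
Visit KG → queue [NN, TN, LD, WD, XM, QK, EV, WQ]
Visit NN → queue [TN, LD, WD, XM, QK, EV, WQ]
Visit TN → queue [LD, WD, XM, QK, EV, WQ]
Visit LD → queue [WD, XM, QK, EV, WQ]
Visit WD → queue [XM, QK, EV, WQ]
Visit XM → queue [QK, EV, WQ]
Visit QK → queue [EV, WQ]
Visit EV → queue [WQ]
Visit WQ → queue []

RB, EW, IA, PM, WV, ZD, ZL, HH, HZ, KG, NN, TN, LD, WD, XM, QK, EV, WQ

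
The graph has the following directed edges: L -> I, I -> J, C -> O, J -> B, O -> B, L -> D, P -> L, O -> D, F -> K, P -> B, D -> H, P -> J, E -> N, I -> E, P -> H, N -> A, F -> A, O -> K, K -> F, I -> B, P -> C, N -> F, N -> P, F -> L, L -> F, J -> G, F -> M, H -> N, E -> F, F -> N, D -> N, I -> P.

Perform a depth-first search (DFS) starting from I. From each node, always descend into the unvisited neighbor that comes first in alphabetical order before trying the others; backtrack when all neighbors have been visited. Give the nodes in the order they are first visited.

Visit I
I → B
I → E
E → F
F → A
F → K
F → L
L → D
D → H
H → N
N → P
P → C
C → O
P → J
J → G
F → M

I -> B -> E -> F -> A -> K -> L -> D -> H -> N -> P -> C -> O -> J -> G -> M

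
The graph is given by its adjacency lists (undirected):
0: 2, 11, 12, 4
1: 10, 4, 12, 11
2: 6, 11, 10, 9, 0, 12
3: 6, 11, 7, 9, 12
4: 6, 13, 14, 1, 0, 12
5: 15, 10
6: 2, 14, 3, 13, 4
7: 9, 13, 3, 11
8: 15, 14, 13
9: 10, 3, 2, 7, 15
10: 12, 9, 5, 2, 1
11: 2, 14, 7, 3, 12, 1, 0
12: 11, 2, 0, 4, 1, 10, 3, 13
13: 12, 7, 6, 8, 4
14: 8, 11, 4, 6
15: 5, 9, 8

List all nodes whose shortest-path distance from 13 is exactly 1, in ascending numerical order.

4, 6, 7, 8, 12

Level 0: 13
Level 1: 4, 6, 7, 8, 12
Level 2: 0, 1, 2, 3, 9, 10, 11, 14, 15
Level 3: 5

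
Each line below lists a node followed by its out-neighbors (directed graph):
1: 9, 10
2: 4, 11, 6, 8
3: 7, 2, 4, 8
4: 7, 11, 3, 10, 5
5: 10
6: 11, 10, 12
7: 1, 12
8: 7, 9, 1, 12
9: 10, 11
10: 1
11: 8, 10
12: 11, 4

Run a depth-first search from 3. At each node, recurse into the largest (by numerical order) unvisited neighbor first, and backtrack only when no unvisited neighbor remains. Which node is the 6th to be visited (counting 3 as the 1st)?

Visit 3
3 → 8
8 → 12
12 → 11
11 → 10
10 → 1
1 → 9
12 → 4
4 → 7
4 → 5
3 → 2
2 → 6

Visit order: 3, 8, 12, 11, 10, 1, 9, 4, 7, 5, 2, 6

1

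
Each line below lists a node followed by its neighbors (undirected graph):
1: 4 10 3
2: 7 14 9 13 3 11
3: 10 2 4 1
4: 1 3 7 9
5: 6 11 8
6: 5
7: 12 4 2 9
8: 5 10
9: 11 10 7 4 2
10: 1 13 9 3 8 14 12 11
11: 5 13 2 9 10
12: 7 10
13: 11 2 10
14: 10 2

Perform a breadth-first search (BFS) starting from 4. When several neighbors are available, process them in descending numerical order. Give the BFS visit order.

Visit 4; enqueue 9, 7, 3, 1 → queue [9, 7, 3, 1]
Visit 9; enqueue 11, 10, 2 → queue [7, 3, 1, 11, 10, 2]
Visit 7; enqueue 12 → queue [3, 1, 11, 10, 2, 12]
Visit 3 → queue [1, 11, 10, 2, 12]
Visit 1 → queue [11, 10, 2, 12]
Visit 11; enqueue 13, 5 → queue [10, 2, 12, 13, 5]
Visit 10; enqueue 14, 8 → queue [2, 12, 13, 5, 14, 8]
Visit 2 → queue [12, 13, 5, 14, 8]
Visit 12 → queue [13, 5, 14, 8]
Visit 13 → queue [5, 14, 8]
Visit 5; enqueue 6 → queue [14, 8, 6]
Visit 14 → queue [8, 6]
Visit 8 → queue [6]
Visit 6 → queue []

4 9 7 3 1 11 10 2 12 13 5 14 8 6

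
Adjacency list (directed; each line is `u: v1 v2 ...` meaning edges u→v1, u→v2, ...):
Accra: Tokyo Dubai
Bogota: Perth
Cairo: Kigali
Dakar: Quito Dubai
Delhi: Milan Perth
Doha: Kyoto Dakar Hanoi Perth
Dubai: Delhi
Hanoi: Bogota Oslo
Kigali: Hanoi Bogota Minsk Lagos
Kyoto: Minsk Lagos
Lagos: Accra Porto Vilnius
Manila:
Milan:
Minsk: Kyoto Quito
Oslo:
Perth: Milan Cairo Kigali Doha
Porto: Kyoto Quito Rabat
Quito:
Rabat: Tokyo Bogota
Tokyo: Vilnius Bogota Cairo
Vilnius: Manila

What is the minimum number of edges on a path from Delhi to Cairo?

Level 0: Delhi
Level 1: Milan, Perth
Level 2: Cairo, Doha, Kigali
Level 3: Bogota, Dakar, Hanoi, Kyoto, Lagos, Minsk
Level 4: Accra, Dubai, Oslo, Porto, Quito, Vilnius
Level 5: Manila, Rabat, Tokyo
Cairo first appears at level 2.

2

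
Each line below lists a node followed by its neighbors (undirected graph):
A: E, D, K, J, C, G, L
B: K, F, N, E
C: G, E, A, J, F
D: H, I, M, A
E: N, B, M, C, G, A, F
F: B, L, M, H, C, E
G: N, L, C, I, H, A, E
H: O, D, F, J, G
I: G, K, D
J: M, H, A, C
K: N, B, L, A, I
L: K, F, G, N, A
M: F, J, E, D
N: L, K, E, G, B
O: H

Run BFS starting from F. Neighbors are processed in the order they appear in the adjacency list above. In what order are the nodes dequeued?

F → B → L → M → H → C → E → K → N → G → A → J → D → O → I

Visit F; enqueue B, L, M, H, C, E → queue [B, L, M, H, C, E]
Visit B; enqueue K, N → queue [L, M, H, C, E, K, N]
Visit L; enqueue G, A → queue [M, H, C, E, K, N, G, A]
Visit M; enqueue J, D → queue [H, C, E, K, N, G, A, J, D]
Visit H; enqueue O → queue [C, E, K, N, G, A, J, D, O]
Visit C → queue [E, K, N, G, A, J, D, O]
Visit E → queue [K, N, G, A, J, D, O]
Visit K; enqueue I → queue [N, G, A, J, D, O, I]
Visit N → queue [G, A, J, D, O, I]
Visit G → queue [A, J, D, O, I]
Visit A → queue [J, D, O, I]
Visit J → queue [D, O, I]
Visit D → queue [O, I]
Visit O → queue [I]
Visit I → queue []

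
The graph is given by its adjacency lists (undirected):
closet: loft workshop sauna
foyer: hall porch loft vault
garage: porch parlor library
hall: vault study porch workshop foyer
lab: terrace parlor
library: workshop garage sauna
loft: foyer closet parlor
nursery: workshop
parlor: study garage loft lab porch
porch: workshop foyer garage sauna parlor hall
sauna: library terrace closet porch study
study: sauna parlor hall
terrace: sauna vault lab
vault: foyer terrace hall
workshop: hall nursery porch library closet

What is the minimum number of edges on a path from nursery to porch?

2

Level 0: nursery
Level 1: workshop
Level 2: closet, hall, library, porch
Level 3: foyer, garage, loft, parlor, sauna, study, vault
Level 4: lab, terrace
porch first appears at level 2.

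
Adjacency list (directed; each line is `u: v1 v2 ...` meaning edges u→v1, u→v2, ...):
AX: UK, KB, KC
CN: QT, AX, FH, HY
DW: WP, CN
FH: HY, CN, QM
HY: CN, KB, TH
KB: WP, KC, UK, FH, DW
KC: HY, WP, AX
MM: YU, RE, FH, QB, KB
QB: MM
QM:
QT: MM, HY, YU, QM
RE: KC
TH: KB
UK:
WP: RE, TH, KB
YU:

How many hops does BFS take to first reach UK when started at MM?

2

Level 0: MM
Level 1: FH, KB, QB, RE, YU
Level 2: CN, DW, HY, KC, QM, UK, WP
Level 3: AX, QT, TH
UK first appears at level 2.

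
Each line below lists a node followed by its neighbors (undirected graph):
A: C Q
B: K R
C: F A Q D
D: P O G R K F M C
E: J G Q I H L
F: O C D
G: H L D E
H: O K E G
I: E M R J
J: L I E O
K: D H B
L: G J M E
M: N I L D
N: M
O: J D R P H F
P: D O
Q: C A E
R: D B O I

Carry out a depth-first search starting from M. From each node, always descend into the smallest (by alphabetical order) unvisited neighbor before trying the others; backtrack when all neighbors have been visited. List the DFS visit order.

Visit M
M → D
D → C
C → A
A → Q
Q → E
E → G
G → H
H → K
K → B
B → R
R → I
I → J
J → L
J → O
O → F
O → P
M → N

M D C A Q E G H K B R I J L O F P N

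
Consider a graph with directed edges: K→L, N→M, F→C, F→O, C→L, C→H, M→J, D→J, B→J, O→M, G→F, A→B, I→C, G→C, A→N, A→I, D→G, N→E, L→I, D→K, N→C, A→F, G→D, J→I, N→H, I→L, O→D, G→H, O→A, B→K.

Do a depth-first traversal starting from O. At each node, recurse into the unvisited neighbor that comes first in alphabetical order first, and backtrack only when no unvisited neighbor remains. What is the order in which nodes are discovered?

Visit O
O → A
A → B
B → J
J → I
I → C
C → H
C → L
B → K
A → F
A → N
N → E
N → M
O → D
D → G

O A B J I C H L K F N E M D G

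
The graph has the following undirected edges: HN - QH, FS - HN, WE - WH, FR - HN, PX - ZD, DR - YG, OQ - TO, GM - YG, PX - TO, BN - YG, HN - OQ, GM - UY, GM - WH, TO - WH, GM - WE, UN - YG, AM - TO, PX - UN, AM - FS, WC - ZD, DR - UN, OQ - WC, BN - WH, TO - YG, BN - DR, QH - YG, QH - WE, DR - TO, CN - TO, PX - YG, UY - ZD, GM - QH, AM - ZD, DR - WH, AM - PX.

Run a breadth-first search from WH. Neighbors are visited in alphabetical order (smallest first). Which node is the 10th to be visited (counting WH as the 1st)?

Visit WH; enqueue BN, DR, GM, TO, WE → queue [BN, DR, GM, TO, WE]
Visit BN; enqueue YG → queue [DR, GM, TO, WE, YG]
Visit DR; enqueue UN → queue [GM, TO, WE, YG, UN]
Visit GM; enqueue QH, UY → queue [TO, WE, YG, UN, QH, UY]
Visit TO; enqueue AM, CN, OQ, PX → queue [WE, YG, UN, QH, UY, AM, CN, OQ, PX]
Visit WE → queue [YG, UN, QH, UY, AM, CN, OQ, PX]
Visit YG → queue [UN, QH, UY, AM, CN, OQ, PX]
Visit UN → queue [QH, UY, AM, CN, OQ, PX]
Visit QH; enqueue HN → queue [UY, AM, CN, OQ, PX, HN]
Visit UY; enqueue ZD → queue [AM, CN, OQ, PX, HN, ZD]
Visit AM; enqueue FS → queue [CN, OQ, PX, HN, ZD, FS]
Visit CN → queue [OQ, PX, HN, ZD, FS]
Visit OQ; enqueue WC → queue [PX, HN, ZD, FS, WC]
Visit PX → queue [HN, ZD, FS, WC]
Visit HN; enqueue FR → queue [ZD, FS, WC, FR]
Visit ZD → queue [FS, WC, FR]
Visit FS → queue [WC, FR]
Visit WC → queue [FR]
Visit FR → queue []

Visit order: WH, BN, DR, GM, TO, WE, YG, UN, QH, UY, AM, CN, OQ, PX, HN, ZD, FS, WC, FR

UY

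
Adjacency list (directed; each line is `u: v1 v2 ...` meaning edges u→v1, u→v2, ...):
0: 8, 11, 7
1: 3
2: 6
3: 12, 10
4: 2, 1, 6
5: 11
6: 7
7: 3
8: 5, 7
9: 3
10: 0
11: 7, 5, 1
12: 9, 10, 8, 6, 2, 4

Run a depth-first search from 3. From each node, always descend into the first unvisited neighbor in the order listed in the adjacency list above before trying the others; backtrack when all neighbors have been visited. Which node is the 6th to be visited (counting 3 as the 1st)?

8

Visit 3
3 → 12
12 → 9
12 → 10
10 → 0
0 → 8
8 → 5
5 → 11
11 → 7
11 → 1
12 → 6
12 → 2
12 → 4

Visit order: 3, 12, 9, 10, 0, 8, 5, 11, 7, 1, 6, 2, 4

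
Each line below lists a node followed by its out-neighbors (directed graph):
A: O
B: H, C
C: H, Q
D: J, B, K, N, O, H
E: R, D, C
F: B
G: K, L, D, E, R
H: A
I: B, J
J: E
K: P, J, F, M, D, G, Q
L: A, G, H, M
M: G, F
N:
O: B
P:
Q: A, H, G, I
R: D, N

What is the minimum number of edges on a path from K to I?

2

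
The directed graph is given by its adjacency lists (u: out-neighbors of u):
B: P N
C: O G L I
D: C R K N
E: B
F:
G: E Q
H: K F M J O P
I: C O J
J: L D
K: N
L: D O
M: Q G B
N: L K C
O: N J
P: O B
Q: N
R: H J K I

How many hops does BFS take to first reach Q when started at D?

Level 0: D
Level 1: C, K, N, R
Level 2: G, H, I, J, L, O
Level 3: E, F, M, P, Q
Level 4: B
Q first appears at level 3.

3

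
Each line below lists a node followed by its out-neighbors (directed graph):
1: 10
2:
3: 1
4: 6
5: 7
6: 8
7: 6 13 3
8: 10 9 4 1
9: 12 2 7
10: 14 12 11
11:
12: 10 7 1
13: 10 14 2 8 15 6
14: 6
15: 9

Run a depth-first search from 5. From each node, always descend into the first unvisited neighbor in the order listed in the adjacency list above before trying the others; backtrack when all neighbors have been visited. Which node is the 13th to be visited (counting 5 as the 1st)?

Visit 5
5 → 7
7 → 6
6 → 8
8 → 10
10 → 14
10 → 12
12 → 1
10 → 11
8 → 9
9 → 2
8 → 4
7 → 13
13 → 15
7 → 3

Visit order: 5, 7, 6, 8, 10, 14, 12, 1, 11, 9, 2, 4, 13, 15, 3

13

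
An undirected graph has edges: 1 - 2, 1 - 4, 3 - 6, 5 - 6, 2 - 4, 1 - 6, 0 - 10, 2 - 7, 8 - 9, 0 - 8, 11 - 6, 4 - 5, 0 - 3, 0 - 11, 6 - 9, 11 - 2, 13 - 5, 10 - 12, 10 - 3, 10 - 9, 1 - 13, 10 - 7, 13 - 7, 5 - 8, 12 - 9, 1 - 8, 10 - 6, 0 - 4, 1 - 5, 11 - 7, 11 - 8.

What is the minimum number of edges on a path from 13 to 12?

3

Level 0: 13
Level 1: 1, 5, 7
Level 2: 2, 4, 6, 8, 10, 11
Level 3: 0, 3, 9, 12
12 first appears at level 3.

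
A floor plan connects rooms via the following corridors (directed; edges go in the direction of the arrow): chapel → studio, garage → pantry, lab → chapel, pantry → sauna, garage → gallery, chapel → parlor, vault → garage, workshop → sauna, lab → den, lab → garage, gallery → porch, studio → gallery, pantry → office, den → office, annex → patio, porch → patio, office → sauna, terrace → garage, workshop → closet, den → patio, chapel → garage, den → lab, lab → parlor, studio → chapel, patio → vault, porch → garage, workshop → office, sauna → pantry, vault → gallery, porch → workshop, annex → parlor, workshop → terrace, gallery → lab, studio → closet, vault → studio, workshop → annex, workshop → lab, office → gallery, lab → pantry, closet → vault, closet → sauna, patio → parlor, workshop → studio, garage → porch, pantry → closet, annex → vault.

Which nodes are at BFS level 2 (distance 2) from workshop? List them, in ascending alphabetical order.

Level 0: workshop
Level 1: annex, closet, lab, office, sauna, studio, terrace
Level 2: chapel, den, gallery, garage, pantry, parlor, patio, vault
Level 3: porch

chapel, den, gallery, garage, pantry, parlor, patio, vault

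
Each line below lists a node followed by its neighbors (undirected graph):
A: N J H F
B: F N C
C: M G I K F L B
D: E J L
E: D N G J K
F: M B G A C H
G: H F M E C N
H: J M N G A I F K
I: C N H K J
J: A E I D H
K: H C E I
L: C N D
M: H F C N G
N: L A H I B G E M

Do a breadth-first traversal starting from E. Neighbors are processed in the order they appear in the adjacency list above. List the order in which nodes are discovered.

E -> D -> N -> G -> J -> K -> L -> A -> H -> I -> B -> M -> F -> C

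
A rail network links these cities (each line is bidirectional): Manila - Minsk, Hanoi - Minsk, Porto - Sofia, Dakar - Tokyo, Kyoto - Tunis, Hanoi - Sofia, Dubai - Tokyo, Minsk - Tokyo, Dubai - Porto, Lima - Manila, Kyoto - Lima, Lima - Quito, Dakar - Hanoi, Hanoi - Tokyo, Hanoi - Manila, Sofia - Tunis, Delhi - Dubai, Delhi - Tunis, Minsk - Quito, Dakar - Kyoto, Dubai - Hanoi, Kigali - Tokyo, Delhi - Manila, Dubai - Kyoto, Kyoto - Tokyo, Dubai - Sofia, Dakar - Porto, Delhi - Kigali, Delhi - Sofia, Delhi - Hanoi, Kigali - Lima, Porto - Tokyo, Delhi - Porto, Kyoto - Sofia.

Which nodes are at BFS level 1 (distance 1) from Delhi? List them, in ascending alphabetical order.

Dubai, Hanoi, Kigali, Manila, Porto, Sofia, Tunis

Level 0: Delhi
Level 1: Dubai, Hanoi, Kigali, Manila, Porto, Sofia, Tunis
Level 2: Dakar, Kyoto, Lima, Minsk, Tokyo
Level 3: Quito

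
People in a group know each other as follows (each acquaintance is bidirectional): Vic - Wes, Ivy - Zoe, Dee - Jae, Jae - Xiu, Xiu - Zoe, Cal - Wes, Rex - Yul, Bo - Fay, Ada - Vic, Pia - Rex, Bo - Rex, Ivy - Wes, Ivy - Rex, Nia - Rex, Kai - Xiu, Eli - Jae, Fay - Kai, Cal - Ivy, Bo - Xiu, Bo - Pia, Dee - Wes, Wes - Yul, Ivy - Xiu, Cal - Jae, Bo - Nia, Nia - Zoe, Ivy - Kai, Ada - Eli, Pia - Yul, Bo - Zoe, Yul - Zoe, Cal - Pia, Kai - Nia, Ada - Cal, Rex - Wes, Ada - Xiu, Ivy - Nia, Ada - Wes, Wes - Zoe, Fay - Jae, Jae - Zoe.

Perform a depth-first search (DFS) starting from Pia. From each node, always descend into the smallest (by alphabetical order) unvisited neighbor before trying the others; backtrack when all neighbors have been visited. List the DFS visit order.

Visit Pia
Pia → Bo
Bo → Fay
Fay → Jae
Jae → Cal
Cal → Ada
Ada → Eli
Ada → Vic
Vic → Wes
Wes → Dee
Wes → Ivy
Ivy → Kai
Kai → Nia
Nia → Rex
Rex → Yul
Yul → Zoe
Zoe → Xiu

Pia -> Bo -> Fay -> Jae -> Cal -> Ada -> Eli -> Vic -> Wes -> Dee -> Ivy -> Kai -> Nia -> Rex -> Yul -> Zoe -> Xiu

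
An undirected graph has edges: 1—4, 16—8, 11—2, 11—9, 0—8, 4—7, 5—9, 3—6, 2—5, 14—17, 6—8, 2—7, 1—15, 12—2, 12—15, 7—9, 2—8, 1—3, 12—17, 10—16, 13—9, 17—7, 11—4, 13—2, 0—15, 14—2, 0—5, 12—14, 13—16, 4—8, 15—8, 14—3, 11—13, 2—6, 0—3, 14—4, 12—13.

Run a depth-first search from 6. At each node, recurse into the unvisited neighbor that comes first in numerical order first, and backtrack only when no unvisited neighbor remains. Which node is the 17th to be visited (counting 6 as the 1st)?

16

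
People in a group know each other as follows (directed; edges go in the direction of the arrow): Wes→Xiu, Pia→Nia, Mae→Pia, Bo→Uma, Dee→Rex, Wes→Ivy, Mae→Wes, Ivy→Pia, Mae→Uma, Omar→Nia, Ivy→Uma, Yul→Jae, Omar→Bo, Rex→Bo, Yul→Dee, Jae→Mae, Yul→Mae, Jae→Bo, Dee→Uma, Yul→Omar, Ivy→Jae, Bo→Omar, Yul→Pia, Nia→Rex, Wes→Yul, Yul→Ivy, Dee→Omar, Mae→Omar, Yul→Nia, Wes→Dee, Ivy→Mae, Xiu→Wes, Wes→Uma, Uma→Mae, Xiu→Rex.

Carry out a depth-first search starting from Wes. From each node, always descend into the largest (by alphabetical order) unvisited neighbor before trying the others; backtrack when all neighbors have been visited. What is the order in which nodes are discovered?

Wes → Yul → Pia → Nia → Rex → Bo → Uma → Mae → Omar → Jae → Ivy → Dee → Xiu

Visit Wes
Wes → Yul
Yul → Pia
Pia → Nia
Nia → Rex
Rex → Bo
Bo → Uma
Uma → Mae
Mae → Omar
Yul → Jae
Yul → Ivy
Yul → Dee
Wes → Xiu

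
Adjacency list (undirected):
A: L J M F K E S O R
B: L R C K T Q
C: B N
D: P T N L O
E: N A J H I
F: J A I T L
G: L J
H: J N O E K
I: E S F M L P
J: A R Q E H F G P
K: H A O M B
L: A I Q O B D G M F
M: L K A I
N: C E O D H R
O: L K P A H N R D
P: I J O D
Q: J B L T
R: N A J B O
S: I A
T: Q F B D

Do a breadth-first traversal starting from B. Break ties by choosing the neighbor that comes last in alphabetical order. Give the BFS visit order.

B, T, R, Q, L, K, C, F, D, O, N, J, A, M, I, G, H, P, E, S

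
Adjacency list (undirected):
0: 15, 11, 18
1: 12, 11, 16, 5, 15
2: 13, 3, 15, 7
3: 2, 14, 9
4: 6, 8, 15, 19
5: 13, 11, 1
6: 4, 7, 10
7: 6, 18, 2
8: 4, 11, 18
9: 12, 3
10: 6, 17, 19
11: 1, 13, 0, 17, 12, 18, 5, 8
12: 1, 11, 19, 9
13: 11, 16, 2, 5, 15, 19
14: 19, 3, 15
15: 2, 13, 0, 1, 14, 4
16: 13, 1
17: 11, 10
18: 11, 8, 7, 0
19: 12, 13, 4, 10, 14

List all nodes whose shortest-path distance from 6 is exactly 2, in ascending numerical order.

2, 8, 15, 17, 18, 19

Level 0: 6
Level 1: 4, 7, 10
Level 2: 2, 8, 15, 17, 18, 19
Level 3: 0, 1, 3, 11, 12, 13, 14
Level 4: 5, 9, 16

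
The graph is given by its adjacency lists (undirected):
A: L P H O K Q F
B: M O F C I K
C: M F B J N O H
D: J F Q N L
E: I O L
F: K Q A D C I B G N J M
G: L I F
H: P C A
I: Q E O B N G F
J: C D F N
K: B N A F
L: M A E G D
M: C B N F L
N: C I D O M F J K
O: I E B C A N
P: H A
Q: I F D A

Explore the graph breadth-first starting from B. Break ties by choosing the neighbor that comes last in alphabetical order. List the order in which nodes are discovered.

Visit B; enqueue O, M, K, I, F, C → queue [O, M, K, I, F, C]
Visit O; enqueue N, E, A → queue [M, K, I, F, C, N, E, A]
Visit M; enqueue L → queue [K, I, F, C, N, E, A, L]
Visit K → queue [I, F, C, N, E, A, L]
Visit I; enqueue Q, G → queue [F, C, N, E, A, L, Q, G]
Visit F; enqueue J, D → queue [C, N, E, A, L, Q, G, J, D]
Visit C; enqueue H → queue [N, E, A, L, Q, G, J, D, H]
Visit N → queue [E, A, L, Q, G, J, D, H]
Visit E → queue [A, L, Q, G, J, D, H]
Visit A; enqueue P → queue [L, Q, G, J, D, H, P]
Visit L → queue [Q, G, J, D, H, P]
Visit Q → queue [G, J, D, H, P]
Visit G → queue [J, D, H, P]
Visit J → queue [D, H, P]
Visit D → queue [H, P]
Visit H → queue [P]
Visit P → queue []

B, O, M, K, I, F, C, N, E, A, L, Q, G, J, D, H, P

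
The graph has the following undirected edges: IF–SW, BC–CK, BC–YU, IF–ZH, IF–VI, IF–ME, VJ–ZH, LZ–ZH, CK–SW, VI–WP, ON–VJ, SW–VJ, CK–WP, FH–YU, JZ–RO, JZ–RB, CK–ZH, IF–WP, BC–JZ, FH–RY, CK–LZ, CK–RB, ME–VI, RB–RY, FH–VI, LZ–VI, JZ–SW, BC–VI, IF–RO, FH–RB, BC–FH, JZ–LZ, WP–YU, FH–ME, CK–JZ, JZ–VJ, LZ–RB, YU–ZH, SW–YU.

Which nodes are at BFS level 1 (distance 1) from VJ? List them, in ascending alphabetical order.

Level 0: VJ
Level 1: JZ, ON, SW, ZH
Level 2: BC, CK, IF, LZ, RB, RO, YU
Level 3: FH, ME, RY, VI, WP

JZ, ON, SW, ZH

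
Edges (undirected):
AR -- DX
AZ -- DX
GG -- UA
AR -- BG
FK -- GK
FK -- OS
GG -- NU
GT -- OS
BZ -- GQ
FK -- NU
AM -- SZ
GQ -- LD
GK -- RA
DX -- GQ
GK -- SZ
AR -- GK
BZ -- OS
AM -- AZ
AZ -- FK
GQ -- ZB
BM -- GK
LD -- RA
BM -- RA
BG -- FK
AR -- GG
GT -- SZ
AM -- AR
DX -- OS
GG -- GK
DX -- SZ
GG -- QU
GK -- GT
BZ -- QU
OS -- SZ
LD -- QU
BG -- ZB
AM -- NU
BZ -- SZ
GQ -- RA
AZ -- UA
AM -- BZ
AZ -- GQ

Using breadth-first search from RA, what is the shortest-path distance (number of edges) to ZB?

2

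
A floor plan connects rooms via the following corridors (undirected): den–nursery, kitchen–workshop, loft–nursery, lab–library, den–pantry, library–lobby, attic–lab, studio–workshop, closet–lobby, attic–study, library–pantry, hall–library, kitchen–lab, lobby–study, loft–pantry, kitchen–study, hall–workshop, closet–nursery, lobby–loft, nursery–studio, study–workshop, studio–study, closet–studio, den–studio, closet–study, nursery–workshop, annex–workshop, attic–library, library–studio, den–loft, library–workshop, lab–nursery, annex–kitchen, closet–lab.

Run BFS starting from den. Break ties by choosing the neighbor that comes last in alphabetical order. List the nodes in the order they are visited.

Visit den; enqueue studio, pantry, nursery, loft → queue [studio, pantry, nursery, loft]
Visit studio; enqueue workshop, study, library, closet → queue [pantry, nursery, loft, workshop, study, library, closet]
Visit pantry → queue [nursery, loft, workshop, study, library, closet]
Visit nursery; enqueue lab → queue [loft, workshop, study, library, closet, lab]
Visit loft; enqueue lobby → queue [workshop, study, library, closet, lab, lobby]
Visit workshop; enqueue kitchen, hall, annex → queue [study, library, closet, lab, lobby, kitchen, hall, annex]
Visit study; enqueue attic → queue [library, closet, lab, lobby, kitchen, hall, annex, attic]
Visit library → queue [closet, lab, lobby, kitchen, hall, annex, attic]
Visit closet → queue [lab, lobby, kitchen, hall, annex, attic]
Visit lab → queue [lobby, kitchen, hall, annex, attic]
Visit lobby → queue [kitchen, hall, annex, attic]
Visit kitchen → queue [hall, annex, attic]
Visit hall → queue [annex, attic]
Visit annex → queue [attic]
Visit attic → queue []

den -> studio -> pantry -> nursery -> loft -> workshop -> study -> library -> closet -> lab -> lobby -> kitchen -> hall -> annex -> attic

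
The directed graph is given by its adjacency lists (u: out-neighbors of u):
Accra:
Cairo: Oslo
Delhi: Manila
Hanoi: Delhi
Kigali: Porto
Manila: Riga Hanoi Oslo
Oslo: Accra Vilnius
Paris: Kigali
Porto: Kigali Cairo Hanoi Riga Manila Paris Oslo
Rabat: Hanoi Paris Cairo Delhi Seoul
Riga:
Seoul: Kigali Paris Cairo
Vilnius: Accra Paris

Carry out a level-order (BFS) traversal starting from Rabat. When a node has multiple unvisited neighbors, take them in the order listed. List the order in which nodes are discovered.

Visit Rabat; enqueue Hanoi, Paris, Cairo, Delhi, Seoul → queue [Hanoi, Paris, Cairo, Delhi, Seoul]
Visit Hanoi → queue [Paris, Cairo, Delhi, Seoul]
Visit Paris; enqueue Kigali → queue [Cairo, Delhi, Seoul, Kigali]
Visit Cairo; enqueue Oslo → queue [Delhi, Seoul, Kigali, Oslo]
Visit Delhi; enqueue Manila → queue [Seoul, Kigali, Oslo, Manila]
Visit Seoul → queue [Kigali, Oslo, Manila]
Visit Kigali; enqueue Porto → queue [Oslo, Manila, Porto]
Visit Oslo; enqueue Accra, Vilnius → queue [Manila, Porto, Accra, Vilnius]
Visit Manila; enqueue Riga → queue [Porto, Accra, Vilnius, Riga]
Visit Porto → queue [Accra, Vilnius, Riga]
Visit Accra → queue [Vilnius, Riga]
Visit Vilnius → queue [Riga]
Visit Riga → queue []

Rabat, Hanoi, Paris, Cairo, Delhi, Seoul, Kigali, Oslo, Manila, Porto, Accra, Vilnius, Riga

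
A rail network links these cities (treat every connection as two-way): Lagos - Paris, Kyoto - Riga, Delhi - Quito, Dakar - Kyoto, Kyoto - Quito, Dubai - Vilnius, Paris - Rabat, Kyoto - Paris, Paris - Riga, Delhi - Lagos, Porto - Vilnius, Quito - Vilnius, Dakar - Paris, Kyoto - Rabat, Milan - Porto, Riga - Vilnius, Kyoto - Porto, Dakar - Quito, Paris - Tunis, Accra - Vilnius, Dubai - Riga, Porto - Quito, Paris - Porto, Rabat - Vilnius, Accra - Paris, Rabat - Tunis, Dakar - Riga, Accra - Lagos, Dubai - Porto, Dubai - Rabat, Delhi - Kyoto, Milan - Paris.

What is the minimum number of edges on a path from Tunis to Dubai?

2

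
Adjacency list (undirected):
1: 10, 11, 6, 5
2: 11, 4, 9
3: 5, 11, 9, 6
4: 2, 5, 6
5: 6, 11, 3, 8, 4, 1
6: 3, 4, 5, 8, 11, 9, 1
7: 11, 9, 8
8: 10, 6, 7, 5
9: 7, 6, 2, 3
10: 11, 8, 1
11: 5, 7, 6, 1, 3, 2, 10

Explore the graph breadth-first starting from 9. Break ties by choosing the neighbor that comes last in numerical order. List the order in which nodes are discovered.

Visit 9; enqueue 7, 6, 3, 2 → queue [7, 6, 3, 2]
Visit 7; enqueue 11, 8 → queue [6, 3, 2, 11, 8]
Visit 6; enqueue 5, 4, 1 → queue [3, 2, 11, 8, 5, 4, 1]
Visit 3 → queue [2, 11, 8, 5, 4, 1]
Visit 2 → queue [11, 8, 5, 4, 1]
Visit 11; enqueue 10 → queue [8, 5, 4, 1, 10]
Visit 8 → queue [5, 4, 1, 10]
Visit 5 → queue [4, 1, 10]
Visit 4 → queue [1, 10]
Visit 1 → queue [10]
Visit 10 → queue []

9, 7, 6, 3, 2, 11, 8, 5, 4, 1, 10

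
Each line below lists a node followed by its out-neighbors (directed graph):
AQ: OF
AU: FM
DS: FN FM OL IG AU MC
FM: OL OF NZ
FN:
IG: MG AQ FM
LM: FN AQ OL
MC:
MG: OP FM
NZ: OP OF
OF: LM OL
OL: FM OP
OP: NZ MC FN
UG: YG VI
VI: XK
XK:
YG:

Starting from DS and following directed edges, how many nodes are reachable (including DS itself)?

13

BFS from DS visits: DS, FN, FM, OL, IG, AU, MC, OF, NZ, OP, MG, AQ, LM
Reachable nodes: 13 of 17 total.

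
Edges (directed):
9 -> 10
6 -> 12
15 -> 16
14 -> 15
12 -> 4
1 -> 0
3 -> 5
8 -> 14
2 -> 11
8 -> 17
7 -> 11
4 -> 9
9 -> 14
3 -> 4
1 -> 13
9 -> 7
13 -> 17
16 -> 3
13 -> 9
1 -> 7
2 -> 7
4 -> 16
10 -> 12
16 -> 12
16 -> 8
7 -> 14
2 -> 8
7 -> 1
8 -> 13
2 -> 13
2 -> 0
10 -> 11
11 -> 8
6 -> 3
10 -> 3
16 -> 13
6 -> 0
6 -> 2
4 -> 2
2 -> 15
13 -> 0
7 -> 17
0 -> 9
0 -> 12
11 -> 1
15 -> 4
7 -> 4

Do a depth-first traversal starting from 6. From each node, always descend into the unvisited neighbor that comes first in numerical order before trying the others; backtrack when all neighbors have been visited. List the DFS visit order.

Visit 6
6 → 0
0 → 9
9 → 7
7 → 1
1 → 13
13 → 17
7 → 4
4 → 2
2 → 8
8 → 14
14 → 15
15 → 16
16 → 3
3 → 5
16 → 12
2 → 11
9 → 10

6 -> 0 -> 9 -> 7 -> 1 -> 13 -> 17 -> 4 -> 2 -> 8 -> 14 -> 15 -> 16 -> 3 -> 5 -> 12 -> 11 -> 10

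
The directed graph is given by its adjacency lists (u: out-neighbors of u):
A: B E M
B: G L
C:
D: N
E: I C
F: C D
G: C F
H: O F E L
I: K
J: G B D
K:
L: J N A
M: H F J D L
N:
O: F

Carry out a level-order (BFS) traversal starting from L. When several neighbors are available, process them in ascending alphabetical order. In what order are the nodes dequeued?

L A J N B E M D G C I F H K O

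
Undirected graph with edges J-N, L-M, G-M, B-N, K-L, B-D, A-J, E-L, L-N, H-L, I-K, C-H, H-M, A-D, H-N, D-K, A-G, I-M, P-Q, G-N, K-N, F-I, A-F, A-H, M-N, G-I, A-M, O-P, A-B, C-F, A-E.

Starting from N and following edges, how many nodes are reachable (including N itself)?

BFS from N visits: N, B, G, H, J, K, L, M, A, D, I, C, E, F
Reachable nodes: 14 of 17 total.

14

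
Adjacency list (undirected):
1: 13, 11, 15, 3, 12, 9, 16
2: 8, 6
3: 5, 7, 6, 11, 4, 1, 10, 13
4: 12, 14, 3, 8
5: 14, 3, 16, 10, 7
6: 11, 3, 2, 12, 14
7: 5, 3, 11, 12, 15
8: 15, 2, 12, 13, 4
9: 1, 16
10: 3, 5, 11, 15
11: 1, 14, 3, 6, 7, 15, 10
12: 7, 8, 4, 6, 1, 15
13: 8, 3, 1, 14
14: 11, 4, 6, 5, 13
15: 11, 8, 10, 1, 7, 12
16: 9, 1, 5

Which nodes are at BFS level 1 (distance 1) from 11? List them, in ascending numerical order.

1, 3, 6, 7, 10, 14, 15

Level 0: 11
Level 1: 1, 3, 6, 7, 10, 14, 15
Level 2: 2, 4, 5, 8, 9, 12, 13, 16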